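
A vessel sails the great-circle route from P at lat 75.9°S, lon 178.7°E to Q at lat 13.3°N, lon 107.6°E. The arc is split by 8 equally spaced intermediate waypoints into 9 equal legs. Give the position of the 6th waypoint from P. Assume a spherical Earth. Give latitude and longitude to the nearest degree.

≈ lat 19°S, lon 115°E

Write both endpoints as unit vectors p₁, p₂ with components (cos φ cos λ, cos φ sin λ, sin φ).
The central angle between the endpoints is δ = arccos(p₁·p₂) ≈ 1.718 rad (98.4°).
Interpolate at f = 6/9 with slerp weights a = sin((1−f)δ)/sin δ ≈ 0.548, b = sin(fδ)/sin δ ≈ 0.921.
p = a·p₁ + b·p₂ ≈ (-0.404, 0.857, -0.319); φ = arcsin(p_z) ≈ -18.63°, λ = atan2(p_y, p_x) ≈ 115.25°.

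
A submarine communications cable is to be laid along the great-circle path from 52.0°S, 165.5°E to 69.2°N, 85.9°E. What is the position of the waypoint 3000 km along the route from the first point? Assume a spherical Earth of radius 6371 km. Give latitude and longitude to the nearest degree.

Convert each endpoint to a unit vector on the sphere (x = cos φ cos λ, y = cos φ sin λ, z = sin φ).
The central angle between the endpoints is δ = arccos(p₁·p₂) ≈ 2.342 rad (134.2°). The total great-circle distance is δ·R ≈ 2.342 × 6371 ≈ 14923 km, so the target fraction is f = 3000/14923 ≈ 0.201.
Interpolate at f ≈ 0.201 with slerp weights a = sin((1−f)δ)/sin δ ≈ 1.332, b = sin(fδ)/sin δ ≈ 0.633.
p = a·p₁ + b·p₂ ≈ (-0.778, 0.430, -0.458); φ = arcsin(p_z) ≈ -27.28°, λ = atan2(p_y, p_x) ≈ 151.10°.

≈ 27°S, 151°E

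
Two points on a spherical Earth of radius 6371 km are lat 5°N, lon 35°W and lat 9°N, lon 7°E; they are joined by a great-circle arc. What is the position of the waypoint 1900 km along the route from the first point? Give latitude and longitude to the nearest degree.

Write both endpoints as unit vectors p₁, p₂ with components (cos φ cos λ, cos φ sin λ, sin φ).
The central angle between the endpoints is δ = arccos(p₁·p₂) ≈ 0.731 rad (41.9°). The total great-circle distance is δ·R ≈ 0.731 × 6371 ≈ 4654 km, so the target fraction is f = 1900/4654 ≈ 0.408.
Interpolate at f ≈ 0.408 with slerp weights a = sin((1−f)δ)/sin δ ≈ 0.628, b = sin(fδ)/sin δ ≈ 0.440.
p = a·p₁ + b·p₂ ≈ (0.944, -0.306, 0.124); φ = arcsin(p_z) ≈ 7.10°, λ = atan2(p_y, p_x) ≈ -17.95°.

≈ lat 7°N, lon 18°W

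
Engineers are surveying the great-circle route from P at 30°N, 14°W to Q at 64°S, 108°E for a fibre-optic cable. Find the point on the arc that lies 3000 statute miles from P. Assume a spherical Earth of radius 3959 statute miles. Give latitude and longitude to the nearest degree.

Convert each endpoint to a unit vector on the sphere (x = cos φ cos λ, y = cos φ sin λ, z = sin φ).
The central angle between the endpoints is δ = arccos(p₁·p₂) ≈ 2.279 rad (130.6°). The total great-circle distance is δ·R ≈ 2.279 × 3959 ≈ 9023 mi, so the target fraction is f = 3000/9023 ≈ 0.332.
Interpolate at f ≈ 0.332 with slerp weights a = sin((1−f)δ)/sin δ ≈ 1.315, b = sin(fδ)/sin δ ≈ 0.905.
p = a·p₁ + b·p₂ ≈ (0.983, 0.102, -0.156); φ = arcsin(p_z) ≈ -8.97°, λ = atan2(p_y, p_x) ≈ 5.91°.

≈ 9°S, 6°E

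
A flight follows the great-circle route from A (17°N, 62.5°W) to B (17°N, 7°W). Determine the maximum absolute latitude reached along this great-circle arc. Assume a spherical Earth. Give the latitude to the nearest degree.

The great circle lies in the plane with unit normal n̂ = (p₁ × p₂)/|p₁ × p₂|.
Here n̂_z ≈ +0.945; the vertex latitude is φ_max = arccos|n̂_z| ≈ 19.1°.

≈ 19°N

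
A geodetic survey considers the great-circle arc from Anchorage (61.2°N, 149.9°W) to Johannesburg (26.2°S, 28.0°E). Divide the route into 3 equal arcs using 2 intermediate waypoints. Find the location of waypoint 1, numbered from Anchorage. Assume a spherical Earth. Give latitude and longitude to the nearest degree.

≈ 70°N, 23°E

Write both endpoints as unit vectors p₁, p₂ with components (cos φ cos λ, cos φ sin λ, sin φ).
The central angle between the endpoints is δ = arccos(p₁·p₂) ≈ 2.530 rad (145.0°).
Interpolate at f = 1/3 with slerp weights a = sin((1−f)δ)/sin δ ≈ 1.730, b = sin(fδ)/sin δ ≈ 1.301.
p = a·p₁ + b·p₂ ≈ (0.310, 0.130, 0.942); φ = arcsin(p_z) ≈ 70.38°, λ = atan2(p_y, p_x) ≈ 22.78°.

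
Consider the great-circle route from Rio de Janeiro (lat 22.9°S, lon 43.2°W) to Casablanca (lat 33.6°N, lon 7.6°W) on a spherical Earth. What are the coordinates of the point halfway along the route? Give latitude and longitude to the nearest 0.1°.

≈ lat 5.6°N, lon 26.3°W

From cos δ = sin φ₁ sin φ₂ + cos φ₁ cos φ₂ cos Δλ, the central angle is δ ≈ 1.150 rad (65.9°).
Interpolate at f = 1/2 with slerp weights a = sin((1−f)δ)/sin δ ≈ 0.596, b = sin(fδ)/sin δ ≈ 0.596.
p = a·p₁ + b·p₂ ≈ (0.892, -0.441, 0.098); φ = arcsin(p_z) ≈ 5.62°, λ = atan2(p_y, p_x) ≈ -26.33°.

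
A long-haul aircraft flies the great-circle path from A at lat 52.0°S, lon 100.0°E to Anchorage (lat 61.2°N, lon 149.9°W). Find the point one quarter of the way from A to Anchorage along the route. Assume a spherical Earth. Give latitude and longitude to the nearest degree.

≈ lat 24°S, lon 128°E

Convert each endpoint to a unit vector on the sphere (x = cos φ cos λ, y = cos φ sin λ, z = sin φ).
The central angle between the endpoints is δ = arccos(p₁·p₂) ≈ 2.486 rad (142.4°).
Interpolate at f = 1/4 with slerp weights a = sin((1−f)δ)/sin δ ≈ 1.569, b = sin(fδ)/sin δ ≈ 0.955.
p = a·p₁ + b·p₂ ≈ (-0.566, 0.721, -0.400); φ = arcsin(p_z) ≈ -23.60°, λ = atan2(p_y, p_x) ≈ 128.12°.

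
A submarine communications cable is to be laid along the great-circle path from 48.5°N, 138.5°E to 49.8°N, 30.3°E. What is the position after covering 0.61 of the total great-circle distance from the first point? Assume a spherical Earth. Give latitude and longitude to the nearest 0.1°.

Convert each endpoint to a unit vector on the sphere (x = cos φ cos λ, y = cos φ sin λ, z = sin φ).
The central angle between the endpoints is δ = arccos(p₁·p₂) ≈ 1.117 rad (64.0°).
Interpolate at f = 0.61 with slerp weights a = sin((1−f)δ)/sin δ ≈ 0.469, b = sin(fδ)/sin δ ≈ 0.701.
p = a·p₁ + b·p₂ ≈ (0.158, 0.434, 0.887); φ = arcsin(p_z) ≈ 62.48°, λ = atan2(p_y, p_x) ≈ 70.06°.

≈ 62.5°N, 70.1°E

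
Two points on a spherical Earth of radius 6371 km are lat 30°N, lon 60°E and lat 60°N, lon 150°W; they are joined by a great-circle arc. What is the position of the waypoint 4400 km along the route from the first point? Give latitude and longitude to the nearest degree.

≈ lat 67°N, lon 84°E

Write both endpoints as unit vectors p₁, p₂ with components (cos φ cos λ, cos φ sin λ, sin φ).
The central angle between the endpoints is δ = arccos(p₁·p₂) ≈ 1.513 rad (86.7°). The total great-circle distance is δ·R ≈ 1.513 × 6371 ≈ 9638 km, so the target fraction is f = 4400/9638 ≈ 0.457.
Interpolate at f ≈ 0.457 with slerp weights a = sin((1−f)δ)/sin δ ≈ 0.734, b = sin(fδ)/sin δ ≈ 0.638.
p = a·p₁ + b·p₂ ≈ (0.041, 0.391, 0.920); φ = arcsin(p_z) ≈ 66.86°, λ = atan2(p_y, p_x) ≈ 83.95°.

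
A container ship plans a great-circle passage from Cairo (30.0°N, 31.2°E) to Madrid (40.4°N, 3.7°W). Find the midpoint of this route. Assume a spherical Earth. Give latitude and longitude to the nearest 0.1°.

≈ 36.5°N, 14.9°E

Write both endpoints as unit vectors p₁, p₂ with components (cos φ cos λ, cos φ sin λ, sin φ).
The central angle between the endpoints is δ = arccos(p₁·p₂) ≈ 0.526 rad (30.1°).
Interpolate at f = 1/2 with slerp weights a = sin((1−f)δ)/sin δ ≈ 0.518, b = sin(fδ)/sin δ ≈ 0.518.
p = a·p₁ + b·p₂ ≈ (0.777, 0.207, 0.594); φ = arcsin(p_z) ≈ 36.48°, λ = atan2(p_y, p_x) ≈ 14.91°.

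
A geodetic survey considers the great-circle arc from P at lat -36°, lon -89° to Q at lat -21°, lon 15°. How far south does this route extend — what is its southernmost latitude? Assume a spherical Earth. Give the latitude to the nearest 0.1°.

≈ -42.9°

The great circle lies in the plane with unit normal n̂ = (p₁ × p₂)/|p₁ × p₂|.
Here n̂_z ≈ +0.733; the vertex latitude is φ_max = arccos|n̂_z| ≈ 42.9°.
Check via Clairaut: cos φ_max = |cos φ₁| · sin C = cos(36.0°)·sin(115.0°) ≈ 0.733, again giving ≈ 42.9°.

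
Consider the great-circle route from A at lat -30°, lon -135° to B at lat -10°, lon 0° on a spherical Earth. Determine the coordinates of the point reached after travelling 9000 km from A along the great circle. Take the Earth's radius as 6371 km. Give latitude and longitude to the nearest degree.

≈ lat -35°, lon -34°

Write both endpoints as unit vectors p₁, p₂ with components (cos φ cos λ, cos φ sin λ, sin φ).
The central angle between the endpoints is δ = arccos(p₁·p₂) ≈ 2.113 rad (121.1°). The total great-circle distance is δ·R ≈ 2.113 × 6371 ≈ 13464 km, so the target fraction is f = 9000/13464 ≈ 0.668.
Interpolate at f ≈ 0.668 with slerp weights a = sin((1−f)δ)/sin δ ≈ 0.753, b = sin(fδ)/sin δ ≈ 1.153.
p = a·p₁ + b·p₂ ≈ (0.675, -0.461, -0.577); φ = arcsin(p_z) ≈ -35.21°, λ = atan2(p_y, p_x) ≈ -34.35°.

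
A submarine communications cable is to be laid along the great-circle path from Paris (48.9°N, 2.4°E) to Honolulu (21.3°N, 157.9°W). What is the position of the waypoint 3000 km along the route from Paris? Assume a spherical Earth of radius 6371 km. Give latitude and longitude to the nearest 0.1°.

The haversine formula gives a central angle δ ≈ 1.879 rad (107.6°) between the endpoints. The total great-circle distance is δ·R ≈ 1.879 × 6371 ≈ 11968 km, so the target fraction is f = 3000/11968 ≈ 0.251.
Interpolate at f ≈ 0.251 with slerp weights a = sin((1−f)δ)/sin δ ≈ 1.035, b = sin(fδ)/sin δ ≈ 0.476.
p = a·p₁ + b·p₂ ≈ (0.269, -0.138, 0.953); φ = arcsin(p_z) ≈ 72.39°, λ = atan2(p_y, p_x) ≈ -27.21°.

≈ (72.4°N, 27.2°W)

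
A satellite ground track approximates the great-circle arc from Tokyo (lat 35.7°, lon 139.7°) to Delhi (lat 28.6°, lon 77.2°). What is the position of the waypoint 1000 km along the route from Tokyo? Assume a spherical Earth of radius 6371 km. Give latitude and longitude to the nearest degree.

From cos δ = sin φ₁ sin φ₂ + cos φ₁ cos φ₂ cos Δλ, the central angle is δ ≈ 0.917 rad (52.5°). The total great-circle distance is δ·R ≈ 0.917 × 6371 ≈ 5839 km, so the target fraction is f = 1000/5839 ≈ 0.171.
Interpolate at f ≈ 0.171 with slerp weights a = sin((1−f)δ)/sin δ ≈ 0.868, b = sin(fδ)/sin δ ≈ 0.197.
p = a·p₁ + b·p₂ ≈ (-0.499, 0.624, 0.601); φ = arcsin(p_z) ≈ 36.92°, λ = atan2(p_y, p_x) ≈ 128.64°.

≈ lat 37°, lon 129°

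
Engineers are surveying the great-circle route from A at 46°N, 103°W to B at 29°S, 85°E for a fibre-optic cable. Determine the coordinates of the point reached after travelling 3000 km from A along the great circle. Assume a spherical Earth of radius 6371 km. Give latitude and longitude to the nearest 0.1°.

≈ 68.6°N, 132.1°W

Convert each endpoint to a unit vector on the sphere (x = cos φ cos λ, y = cos φ sin λ, z = sin φ).
The central angle between the endpoints is δ = arccos(p₁·p₂) ≈ 2.825 rad (161.9°). The total great-circle distance is δ·R ≈ 2.825 × 6371 ≈ 18000 km, so the target fraction is f = 3000/18000 ≈ 0.167.
Interpolate at f ≈ 0.167 with slerp weights a = sin((1−f)δ)/sin δ ≈ 2.277, b = sin(fδ)/sin δ ≈ 1.459.
p = a·p₁ + b·p₂ ≈ (-0.245, -0.271, 0.931); φ = arcsin(p_z) ≈ 68.60°, λ = atan2(p_y, p_x) ≈ -132.12°.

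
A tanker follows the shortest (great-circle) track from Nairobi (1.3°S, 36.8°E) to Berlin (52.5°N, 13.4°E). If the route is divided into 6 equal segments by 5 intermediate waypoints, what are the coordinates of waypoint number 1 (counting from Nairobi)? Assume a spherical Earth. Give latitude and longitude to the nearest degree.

From cos δ = sin φ₁ sin φ₂ + cos φ₁ cos φ₂ cos Δλ, the central angle is δ ≈ 1.000 rad (57.3°).
Interpolate at f = 1/6 with slerp weights a = sin((1−f)δ)/sin δ ≈ 0.880, b = sin(fδ)/sin δ ≈ 0.197.
p = a·p₁ + b·p₂ ≈ (0.821, 0.555, 0.136); φ = arcsin(p_z) ≈ 7.84°, λ = atan2(p_y, p_x) ≈ 34.04°.

≈ (8°N, 34°E)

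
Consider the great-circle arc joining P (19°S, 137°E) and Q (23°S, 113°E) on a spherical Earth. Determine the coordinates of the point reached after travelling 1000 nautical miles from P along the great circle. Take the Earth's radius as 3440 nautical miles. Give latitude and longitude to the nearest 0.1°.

Convert each endpoint to a unit vector on the sphere (x = cos φ cos λ, y = cos φ sin λ, z = sin φ).
The central angle between the endpoints is δ = arccos(p₁·p₂) ≈ 0.397 rad (22.7°). The total great-circle distance is δ·R ≈ 0.397 × 3440 ≈ 1365 nmi, so the target fraction is f = 1000/1365 ≈ 0.733.
Interpolate at f ≈ 0.733 with slerp weights a = sin((1−f)δ)/sin δ ≈ 0.274, b = sin(fδ)/sin δ ≈ 0.742.
p = a·p₁ + b·p₂ ≈ (-0.456, 0.805, -0.379); φ = arcsin(p_z) ≈ -22.27°, λ = atan2(p_y, p_x) ≈ 119.54°.

≈ (22.3°S, 119.5°E)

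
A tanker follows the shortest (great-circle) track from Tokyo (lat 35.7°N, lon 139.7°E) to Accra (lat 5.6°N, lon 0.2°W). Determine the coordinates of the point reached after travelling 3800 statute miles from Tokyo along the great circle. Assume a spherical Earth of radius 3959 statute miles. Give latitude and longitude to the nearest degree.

Write both endpoints as unit vectors p₁, p₂ with components (cos φ cos λ, cos φ sin λ, sin φ).
The central angle between the endpoints is δ = arccos(p₁·p₂) ≈ 2.167 rad (124.1°). The total great-circle distance is δ·R ≈ 2.167 × 3959 ≈ 8578 mi, so the target fraction is f = 3800/8578 ≈ 0.443.
Interpolate at f ≈ 0.443 with slerp weights a = sin((1−f)δ)/sin δ ≈ 1.129, b = sin(fδ)/sin δ ≈ 0.990.
p = a·p₁ + b·p₂ ≈ (0.286, 0.590, 0.755); φ = arcsin(p_z) ≈ 49.07°, λ = atan2(p_y, p_x) ≈ 64.15°.

≈ lat 49°N, lon 64°E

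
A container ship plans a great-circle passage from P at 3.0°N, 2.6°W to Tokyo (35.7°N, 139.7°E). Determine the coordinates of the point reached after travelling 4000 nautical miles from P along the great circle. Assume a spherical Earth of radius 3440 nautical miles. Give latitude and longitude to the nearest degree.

Write both endpoints as unit vectors p₁, p₂ with components (cos φ cos λ, cos φ sin λ, sin φ).
The central angle between the endpoints is δ = arccos(p₁·p₂) ≈ 2.228 rad (127.7°). The total great-circle distance is δ·R ≈ 2.228 × 3440 ≈ 7665 nmi, so the target fraction is f = 4000/7665 ≈ 0.522.
Interpolate at f ≈ 0.522 with slerp weights a = sin((1−f)δ)/sin δ ≈ 1.105, b = sin(fδ)/sin δ ≈ 1.160.
p = a·p₁ + b·p₂ ≈ (0.385, 0.559, 0.735); φ = arcsin(p_z) ≈ 47.27°, λ = atan2(p_y, p_x) ≈ 55.47°.

≈ 47°N, 55°E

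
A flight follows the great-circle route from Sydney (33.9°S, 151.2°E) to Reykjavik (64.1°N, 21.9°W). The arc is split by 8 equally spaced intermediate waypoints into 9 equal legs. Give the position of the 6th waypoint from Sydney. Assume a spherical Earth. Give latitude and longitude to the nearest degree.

≈ (65°N, 137°E)

Write both endpoints as unit vectors p₁, p₂ with components (cos φ cos λ, cos φ sin λ, sin φ).
The central angle between the endpoints is δ = arccos(p₁·p₂) ≈ 2.609 rad (149.5°).
Interpolate at f = 6/9 with slerp weights a = sin((1−f)δ)/sin δ ≈ 1.506, b = sin(fδ)/sin δ ≈ 1.942.
p = a·p₁ + b·p₂ ≈ (-0.308, 0.286, 0.908); φ = arcsin(p_z) ≈ 65.16°, λ = atan2(p_y, p_x) ≈ 137.16°.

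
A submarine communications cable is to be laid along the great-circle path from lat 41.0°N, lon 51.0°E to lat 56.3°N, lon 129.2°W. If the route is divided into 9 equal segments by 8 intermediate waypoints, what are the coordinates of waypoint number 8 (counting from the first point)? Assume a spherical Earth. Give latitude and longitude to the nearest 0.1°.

≈ lat 65.5°N, lon 129.3°W

The haversine formula gives a central angle δ ≈ 1.443 rad (82.7°) between the endpoints.
Interpolate at f = 8/9 with slerp weights a = sin((1−f)δ)/sin δ ≈ 0.161, b = sin(fδ)/sin δ ≈ 0.967.
p = a·p₁ + b·p₂ ≈ (-0.263, -0.321, 0.910); φ = arcsin(p_z) ≈ 65.49°, λ = atan2(p_y, p_x) ≈ -129.26°.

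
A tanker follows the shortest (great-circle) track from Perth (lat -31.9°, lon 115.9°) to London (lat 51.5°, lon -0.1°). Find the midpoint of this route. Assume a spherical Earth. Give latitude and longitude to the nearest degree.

Convert each endpoint to a unit vector on the sphere (x = cos φ cos λ, y = cos φ sin λ, z = sin φ).
The central angle between the endpoints is δ = arccos(p₁·p₂) ≈ 2.272 rad (130.2°).
Interpolate at f = 1/2 with slerp weights a = sin((1−f)δ)/sin δ ≈ 1.187, b = sin(fδ)/sin δ ≈ 1.187.
p = a·p₁ + b·p₂ ≈ (0.299, 0.905, 0.302); φ = arcsin(p_z) ≈ 17.56°, λ = atan2(p_y, p_x) ≈ 71.74°.

≈ lat 18°, lon 72°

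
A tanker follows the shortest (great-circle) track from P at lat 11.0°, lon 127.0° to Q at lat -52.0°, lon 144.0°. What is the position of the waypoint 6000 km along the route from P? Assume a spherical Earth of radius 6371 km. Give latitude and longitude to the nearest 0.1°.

Write both endpoints as unit vectors p₁, p₂ with components (cos φ cos λ, cos φ sin λ, sin φ).
The central angle between the endpoints is δ = arccos(p₁·p₂) ≈ 1.129 rad (64.7°). The total great-circle distance is δ·R ≈ 1.129 × 6371 ≈ 7193 km, so the target fraction is f = 6000/7193 ≈ 0.834.
Interpolate at f ≈ 0.834 with slerp weights a = sin((1−f)δ)/sin δ ≈ 0.206, b = sin(fδ)/sin δ ≈ 0.894.
p = a·p₁ + b·p₂ ≈ (-0.567, 0.485, -0.666); φ = arcsin(p_z) ≈ -41.73°, λ = atan2(p_y, p_x) ≈ 139.46°.

≈ lat -41.7°, lon 139.5°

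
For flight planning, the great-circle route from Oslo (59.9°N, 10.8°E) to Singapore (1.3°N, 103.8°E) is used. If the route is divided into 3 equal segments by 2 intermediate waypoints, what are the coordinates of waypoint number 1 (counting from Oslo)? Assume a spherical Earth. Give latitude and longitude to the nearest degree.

From cos δ = sin φ₁ sin φ₂ + cos φ₁ cos φ₂ cos Δλ, the central angle is δ ≈ 1.577 rad (90.4°).
Interpolate at f = 1/3 with slerp weights a = sin((1−f)δ)/sin δ ≈ 0.868, b = sin(fδ)/sin δ ≈ 0.502.
p = a·p₁ + b·p₂ ≈ (0.308, 0.569, 0.763); φ = arcsin(p_z) ≈ 49.69°, λ = atan2(p_y, p_x) ≈ 61.57°.

≈ 50°N, 62°E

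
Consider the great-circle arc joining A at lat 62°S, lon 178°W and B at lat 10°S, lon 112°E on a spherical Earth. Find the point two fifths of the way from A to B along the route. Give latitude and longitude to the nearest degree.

From cos δ = sin φ₁ sin φ₂ + cos φ₁ cos φ₂ cos Δλ, the central angle is δ ≈ 1.254 rad (71.9°).
Interpolate at f = 2/5 with slerp weights a = sin((1−f)δ)/sin δ ≈ 0.719, b = sin(fδ)/sin δ ≈ 0.506.
p = a·p₁ + b·p₂ ≈ (-0.524, 0.450, -0.723); φ = arcsin(p_z) ≈ -46.29°, λ = atan2(p_y, p_x) ≈ 139.33°.

≈ lat 46°S, lon 139°E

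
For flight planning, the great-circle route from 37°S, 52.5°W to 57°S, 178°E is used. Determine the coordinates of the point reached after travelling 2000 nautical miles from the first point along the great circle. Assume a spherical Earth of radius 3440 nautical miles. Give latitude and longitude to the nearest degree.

Write both endpoints as unit vectors p₁, p₂ with components (cos φ cos λ, cos φ sin λ, sin φ).
The central angle between the endpoints is δ = arccos(p₁·p₂) ≈ 1.341 rad (76.8°). The total great-circle distance is δ·R ≈ 1.341 × 3440 ≈ 4612 nmi, so the target fraction is f = 2000/4612 ≈ 0.434.
Interpolate at f ≈ 0.434 with slerp weights a = sin((1−f)δ)/sin δ ≈ 0.707, b = sin(fδ)/sin δ ≈ 0.564.
p = a·p₁ + b·p₂ ≈ (0.037, -0.437, -0.899); φ = arcsin(p_z) ≈ -63.97°, λ = atan2(p_y, p_x) ≈ -85.20°.

≈ 64°S, 85°W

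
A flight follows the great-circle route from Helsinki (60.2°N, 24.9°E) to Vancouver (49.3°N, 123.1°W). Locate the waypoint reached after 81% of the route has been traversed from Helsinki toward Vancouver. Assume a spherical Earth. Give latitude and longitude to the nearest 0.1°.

Convert each endpoint to a unit vector on the sphere (x = cos φ cos λ, y = cos φ sin λ, z = sin φ).
The central angle between the endpoints is δ = arccos(p₁·p₂) ≈ 1.178 rad (67.5°).
Interpolate at f = 0.81 with slerp weights a = sin((1−f)δ)/sin δ ≈ 0.240, b = sin(fδ)/sin δ ≈ 0.883.
p = a·p₁ + b·p₂ ≈ (-0.206, -0.432, 0.878); φ = arcsin(p_z) ≈ 61.39°, λ = atan2(p_y, p_x) ≈ -115.51°.

≈ 61.4°N, 115.5°W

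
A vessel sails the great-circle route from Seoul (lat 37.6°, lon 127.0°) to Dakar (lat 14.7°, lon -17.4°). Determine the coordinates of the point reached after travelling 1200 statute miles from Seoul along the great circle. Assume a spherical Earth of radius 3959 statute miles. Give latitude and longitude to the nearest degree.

≈ lat 50°, lon 110°

Write both endpoints as unit vectors p₁, p₂ with components (cos φ cos λ, cos φ sin λ, sin φ).
The central angle between the endpoints is δ = arccos(p₁·p₂) ≈ 2.058 rad (117.9°). The total great-circle distance is δ·R ≈ 2.058 × 3959 ≈ 8148 mi, so the target fraction is f = 1200/8148 ≈ 0.147.
Interpolate at f ≈ 0.147 with slerp weights a = sin((1−f)δ)/sin δ ≈ 1.113, b = sin(fδ)/sin δ ≈ 0.338.
p = a·p₁ + b·p₂ ≈ (-0.219, 0.606, 0.765); φ = arcsin(p_z) ≈ 49.87°, λ = atan2(p_y, p_x) ≈ 109.84°.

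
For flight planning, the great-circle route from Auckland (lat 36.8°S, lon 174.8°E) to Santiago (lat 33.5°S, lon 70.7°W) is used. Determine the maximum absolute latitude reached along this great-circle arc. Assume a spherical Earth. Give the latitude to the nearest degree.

The great circle lies in the plane with unit normal n̂ = (p₁ × p₂)/|p₁ × p₂|.
Here n̂_z ≈ +0.608; the vertex latitude is φ_max = arccos|n̂_z| ≈ 52.5°.

≈ 53°S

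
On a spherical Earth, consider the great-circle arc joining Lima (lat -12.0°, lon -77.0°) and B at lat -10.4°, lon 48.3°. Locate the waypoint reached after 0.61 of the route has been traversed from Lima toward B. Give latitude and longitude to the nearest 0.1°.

≈ lat -22.4°, lon 0.4°

Write both endpoints as unit vectors p₁, p₂ with components (cos φ cos λ, cos φ sin λ, sin φ).
The central angle between the endpoints is δ = arccos(p₁·p₂) ≈ 2.116 rad (121.2°).
Interpolate at f = 0.61 with slerp weights a = sin((1−f)δ)/sin δ ≈ 0.859, b = sin(fδ)/sin δ ≈ 1.124.
p = a·p₁ + b·p₂ ≈ (0.924, 0.006, -0.381); φ = arcsin(p_z) ≈ -22.43°, λ = atan2(p_y, p_x) ≈ 0.40°.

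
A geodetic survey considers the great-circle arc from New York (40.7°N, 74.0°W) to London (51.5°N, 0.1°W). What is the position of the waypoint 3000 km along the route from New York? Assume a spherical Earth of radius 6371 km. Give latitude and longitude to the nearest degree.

The haversine formula gives a central angle δ ≈ 0.875 rad (50.1°) between the endpoints. The total great-circle distance is δ·R ≈ 0.875 × 6371 ≈ 5573 km, so the target fraction is f = 3000/5573 ≈ 0.538.
Interpolate at f ≈ 0.538 with slerp weights a = sin((1−f)δ)/sin δ ≈ 0.512, b = sin(fδ)/sin δ ≈ 0.591.
p = a·p₁ + b·p₂ ≈ (0.475, -0.374, 0.797); φ = arcsin(p_z) ≈ 52.81°, λ = atan2(p_y, p_x) ≈ -38.20°.

≈ (53°N, 38°W)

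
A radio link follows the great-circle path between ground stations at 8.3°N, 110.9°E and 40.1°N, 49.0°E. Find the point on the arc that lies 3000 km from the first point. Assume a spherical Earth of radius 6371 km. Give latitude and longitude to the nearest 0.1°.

≈ 25.0°N, 88.7°E

Convert each endpoint to a unit vector on the sphere (x = cos φ cos λ, y = cos φ sin λ, z = sin φ).
The central angle between the endpoints is δ = arccos(p₁·p₂) ≈ 1.105 rad (63.3°). The total great-circle distance is δ·R ≈ 1.105 × 6371 ≈ 7037 km, so the target fraction is f = 3000/7037 ≈ 0.426.
Interpolate at f ≈ 0.426 with slerp weights a = sin((1−f)δ)/sin δ ≈ 0.663, b = sin(fδ)/sin δ ≈ 0.508.
p = a·p₁ + b·p₂ ≈ (0.021, 0.906, 0.423); φ = arcsin(p_z) ≈ 25.01°, λ = atan2(p_y, p_x) ≈ 88.68°.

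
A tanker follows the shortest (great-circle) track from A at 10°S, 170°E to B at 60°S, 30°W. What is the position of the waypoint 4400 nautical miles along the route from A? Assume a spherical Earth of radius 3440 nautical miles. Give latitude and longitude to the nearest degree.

≈ 78°S, 135°W

Write both endpoints as unit vectors p₁, p₂ with components (cos φ cos λ, cos φ sin λ, sin φ).
The central angle between the endpoints is δ = arccos(p₁·p₂) ≈ 1.888 rad (108.2°). The total great-circle distance is δ·R ≈ 1.888 × 3440 ≈ 6496 nmi, so the target fraction is f = 4400/6496 ≈ 0.677.
Interpolate at f ≈ 0.677 with slerp weights a = sin((1−f)δ)/sin δ ≈ 0.602, b = sin(fδ)/sin δ ≈ 1.008.
p = a·p₁ + b·p₂ ≈ (-0.148, -0.149, -0.978); φ = arcsin(p_z) ≈ -77.89°, λ = atan2(p_y, p_x) ≈ -134.76°.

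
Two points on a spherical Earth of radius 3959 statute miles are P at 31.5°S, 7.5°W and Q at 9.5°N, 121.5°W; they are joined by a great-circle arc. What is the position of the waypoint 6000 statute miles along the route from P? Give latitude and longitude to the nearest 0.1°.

Write both endpoints as unit vectors p₁, p₂ with components (cos φ cos λ, cos φ sin λ, sin φ).
The central angle between the endpoints is δ = arccos(p₁·p₂) ≈ 2.013 rad (115.4°). The total great-circle distance is δ·R ≈ 2.013 × 3959 ≈ 7971 mi, so the target fraction is f = 6000/7971 ≈ 0.753.
Interpolate at f ≈ 0.753 with slerp weights a = sin((1−f)δ)/sin δ ≈ 0.528, b = sin(fδ)/sin δ ≈ 1.105.
p = a·p₁ + b·p₂ ≈ (-0.123, -0.988, -0.094); φ = arcsin(p_z) ≈ -5.38°, λ = atan2(p_y, p_x) ≈ -97.08°.

≈ 5.4°S, 97.1°W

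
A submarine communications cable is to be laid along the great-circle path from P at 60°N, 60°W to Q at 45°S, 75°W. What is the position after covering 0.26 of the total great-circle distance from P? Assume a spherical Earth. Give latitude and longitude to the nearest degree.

≈ 33°N, 66°W

The haversine formula gives a central angle δ ≈ 1.845 rad (105.7°) between the endpoints.
Interpolate at f = 0.26 with slerp weights a = sin((1−f)δ)/sin δ ≈ 1.017, b = sin(fδ)/sin δ ≈ 0.479.
p = a·p₁ + b·p₂ ≈ (0.342, -0.768, 0.542); φ = arcsin(p_z) ≈ 32.80°, λ = atan2(p_y, p_x) ≈ -65.99°.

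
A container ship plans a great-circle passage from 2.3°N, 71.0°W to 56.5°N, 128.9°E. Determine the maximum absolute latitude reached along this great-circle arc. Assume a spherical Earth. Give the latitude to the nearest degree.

The great circle lies in the plane with unit normal n̂ = (p₁ × p₂)/|p₁ × p₂|.
Here n̂_z ≈ -0.215; the vertex latitude is φ_max = arccos|n̂_z| ≈ 77.6°.
Check via Clairaut: cos φ_max = |cos φ₁| · sin C = cos(2.3°)·sin(12.4°) ≈ 0.215, again giving ≈ 77.6°.

≈ 78°N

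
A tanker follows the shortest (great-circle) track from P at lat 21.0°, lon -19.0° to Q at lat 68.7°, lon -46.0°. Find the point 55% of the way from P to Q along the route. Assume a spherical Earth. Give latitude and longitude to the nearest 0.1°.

≈ lat 47.9°, lon -27.5°

Write both endpoints as unit vectors p₁, p₂ with components (cos φ cos λ, cos φ sin λ, sin φ).
The central angle between the endpoints is δ = arccos(p₁·p₂) ≈ 0.881 rad (50.5°).
Interpolate at f = 0.55 with slerp weights a = sin((1−f)δ)/sin δ ≈ 0.501, b = sin(fδ)/sin δ ≈ 0.604.
p = a·p₁ + b·p₂ ≈ (0.594, -0.310, 0.742); φ = arcsin(p_z) ≈ 47.91°, λ = atan2(p_y, p_x) ≈ -27.54°.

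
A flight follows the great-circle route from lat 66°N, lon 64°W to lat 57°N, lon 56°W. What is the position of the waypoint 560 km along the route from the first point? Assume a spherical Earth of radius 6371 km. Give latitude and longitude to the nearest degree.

≈ lat 61°N, lon 59°W

Convert each endpoint to a unit vector on the sphere (x = cos φ cos λ, y = cos φ sin λ, z = sin φ).
The central angle between the endpoints is δ = arccos(p₁·p₂) ≈ 0.170 rad (9.8°). The total great-circle distance is δ·R ≈ 0.170 × 6371 ≈ 1085 km, so the target fraction is f = 560/1085 ≈ 0.516.
Interpolate at f ≈ 0.516 with slerp weights a = sin((1−f)δ)/sin δ ≈ 0.486, b = sin(fδ)/sin δ ≈ 0.518.
p = a·p₁ + b·p₂ ≈ (0.244, -0.411, 0.878); φ = arcsin(p_z) ≈ 61.41°, λ = atan2(p_y, p_x) ≈ -59.29°.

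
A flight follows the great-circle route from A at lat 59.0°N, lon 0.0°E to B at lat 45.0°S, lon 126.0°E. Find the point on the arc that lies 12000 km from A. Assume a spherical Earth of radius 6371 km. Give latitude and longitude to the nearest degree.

From cos δ = sin φ₁ sin φ₂ + cos φ₁ cos φ₂ cos Δλ, the central angle is δ ≈ 2.533 rad (145.1°). The total great-circle distance is δ·R ≈ 2.533 × 6371 ≈ 16135 km, so the target fraction is f = 12000/16135 ≈ 0.744.
Interpolate at f ≈ 0.744 with slerp weights a = sin((1−f)δ)/sin δ ≈ 1.056, b = sin(fδ)/sin δ ≈ 1.663.
p = a·p₁ + b·p₂ ≈ (-0.147, 0.951, -0.271); φ = arcsin(p_z) ≈ -15.69°, λ = atan2(p_y, p_x) ≈ 98.79°.

≈ lat 16°S, lon 99°E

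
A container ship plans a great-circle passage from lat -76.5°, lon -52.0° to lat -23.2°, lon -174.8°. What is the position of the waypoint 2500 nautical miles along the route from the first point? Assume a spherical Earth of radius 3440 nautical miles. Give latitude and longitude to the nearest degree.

Convert each endpoint to a unit vector on the sphere (x = cos φ cos λ, y = cos φ sin λ, z = sin φ).
The central angle between the endpoints is δ = arccos(p₁·p₂) ≈ 1.301 rad (74.5°). The total great-circle distance is δ·R ≈ 1.301 × 3440 ≈ 4474 nmi, so the target fraction is f = 2500/4474 ≈ 0.559.
Interpolate at f ≈ 0.559 with slerp weights a = sin((1−f)δ)/sin δ ≈ 0.563, b = sin(fδ)/sin δ ≈ 0.689.
p = a·p₁ + b·p₂ ≈ (-0.550, -0.161, -0.819); φ = arcsin(p_z) ≈ -55.03°, λ = atan2(p_y, p_x) ≈ -163.68°.

≈ lat -55°, lon -164°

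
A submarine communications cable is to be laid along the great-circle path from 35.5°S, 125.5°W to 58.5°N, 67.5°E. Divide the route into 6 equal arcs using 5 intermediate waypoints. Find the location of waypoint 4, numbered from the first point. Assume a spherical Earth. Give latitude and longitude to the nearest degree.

≈ 64°N, 164°W

Write both endpoints as unit vectors p₁, p₂ with components (cos φ cos λ, cos φ sin λ, sin φ).
The central angle between the endpoints is δ = arccos(p₁·p₂) ≈ 2.713 rad (155.5°).
Interpolate at f = 4/6 with slerp weights a = sin((1−f)δ)/sin δ ≈ 1.892, b = sin(fδ)/sin δ ≈ 2.339.
p = a·p₁ + b·p₂ ≈ (-0.427, -0.125, 0.896); φ = arcsin(p_z) ≈ 63.60°, λ = atan2(p_y, p_x) ≈ -163.70°.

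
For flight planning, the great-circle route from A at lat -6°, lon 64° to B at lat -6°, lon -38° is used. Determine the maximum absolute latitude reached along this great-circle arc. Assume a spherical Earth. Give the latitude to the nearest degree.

≈ -9°

The great circle lies in the plane with unit normal n̂ = (p₁ × p₂)/|p₁ × p₂|.
Here n̂_z ≈ -0.986; the vertex latitude is φ_max = arccos|n̂_z| ≈ 9.5°.
Check via Clairaut: cos φ_max = |cos φ₁| · sin C = cos(6.0°)·sin(97.4°) ≈ 0.986, again giving ≈ 9.5°.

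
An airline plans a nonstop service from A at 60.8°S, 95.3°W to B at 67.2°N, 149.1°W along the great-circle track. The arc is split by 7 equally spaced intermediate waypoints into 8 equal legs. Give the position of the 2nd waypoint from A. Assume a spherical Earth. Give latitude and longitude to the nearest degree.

≈ 29°S, 111°W

The haversine formula gives a central angle δ ≈ 2.337 rad (133.9°) between the endpoints.
Interpolate at f = 2/8 with slerp weights a = sin((1−f)δ)/sin δ ≈ 1.364, b = sin(fδ)/sin δ ≈ 0.765.
p = a·p₁ + b·p₂ ≈ (-0.316, -0.815, -0.486); φ = arcsin(p_z) ≈ -29.06°, λ = atan2(p_y, p_x) ≈ -111.18°.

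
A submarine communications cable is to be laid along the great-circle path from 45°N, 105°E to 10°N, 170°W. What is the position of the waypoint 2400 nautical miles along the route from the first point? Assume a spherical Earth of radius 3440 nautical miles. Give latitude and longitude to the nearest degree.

≈ 35°N, 156°E

Write both endpoints as unit vectors p₁, p₂ with components (cos φ cos λ, cos φ sin λ, sin φ).
The central angle between the endpoints is δ = arccos(p₁·p₂) ≈ 1.386 rad (79.4°). The total great-circle distance is δ·R ≈ 1.386 × 3440 ≈ 4769 nmi, so the target fraction is f = 2400/4769 ≈ 0.503.
Interpolate at f ≈ 0.503 with slerp weights a = sin((1−f)δ)/sin δ ≈ 0.646, b = sin(fδ)/sin δ ≈ 0.654.
p = a·p₁ + b·p₂ ≈ (-0.752, 0.330, 0.571); φ = arcsin(p_z) ≈ 34.79°, λ = atan2(p_y, p_x) ≈ 156.33°.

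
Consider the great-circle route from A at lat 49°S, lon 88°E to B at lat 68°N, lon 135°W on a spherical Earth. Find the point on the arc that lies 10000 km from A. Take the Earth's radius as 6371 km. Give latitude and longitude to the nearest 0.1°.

Convert each endpoint to a unit vector on the sphere (x = cos φ cos λ, y = cos φ sin λ, z = sin φ).
The central angle between the endpoints is δ = arccos(p₁·p₂) ≈ 2.646 rad (151.6°). The total great-circle distance is δ·R ≈ 2.646 × 6371 ≈ 16855 km, so the target fraction is f = 10000/16855 ≈ 0.593.
Interpolate at f ≈ 0.593 with slerp weights a = sin((1−f)δ)/sin δ ≈ 1.849, b = sin(fδ)/sin δ ≈ 2.101.
p = a·p₁ + b·p₂ ≈ (-0.514, 0.656, 0.553); φ = arcsin(p_z) ≈ 33.55°, λ = atan2(p_y, p_x) ≈ 128.10°.

≈ lat 33.5°N, lon 128.1°E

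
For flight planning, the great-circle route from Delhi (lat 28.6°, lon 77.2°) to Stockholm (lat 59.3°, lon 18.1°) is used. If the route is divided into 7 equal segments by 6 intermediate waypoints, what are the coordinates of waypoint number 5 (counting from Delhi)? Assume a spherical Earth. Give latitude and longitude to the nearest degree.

Write both endpoints as unit vectors p₁, p₂ with components (cos φ cos λ, cos φ sin λ, sin φ).
The central angle between the endpoints is δ = arccos(p₁·p₂) ≈ 0.874 rad (50.1°).
Interpolate at f = 5/7 with slerp weights a = sin((1−f)δ)/sin δ ≈ 0.322, b = sin(fδ)/sin δ ≈ 0.762.
p = a·p₁ + b·p₂ ≈ (0.433, 0.397, 0.810); φ = arcsin(p_z) ≈ 54.06°, λ = atan2(p_y, p_x) ≈ 42.53°.

≈ lat 54°, lon 43°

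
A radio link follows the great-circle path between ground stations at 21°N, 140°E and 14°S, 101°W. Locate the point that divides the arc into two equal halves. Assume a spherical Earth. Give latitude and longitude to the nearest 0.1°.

≈ 6.9°N, 158.6°W

Write both endpoints as unit vectors p₁, p₂ with components (cos φ cos λ, cos φ sin λ, sin φ).
The central angle between the endpoints is δ = arccos(p₁·p₂) ≈ 2.125 rad (121.7°).
Interpolate at f = 1/2 with slerp weights a = sin((1−f)δ)/sin δ ≈ 1.027, b = sin(fδ)/sin δ ≈ 1.027.
p = a·p₁ + b·p₂ ≈ (-0.925, -0.362, 0.120); φ = arcsin(p_z) ≈ 6.87°, λ = atan2(p_y, p_x) ≈ -158.62°.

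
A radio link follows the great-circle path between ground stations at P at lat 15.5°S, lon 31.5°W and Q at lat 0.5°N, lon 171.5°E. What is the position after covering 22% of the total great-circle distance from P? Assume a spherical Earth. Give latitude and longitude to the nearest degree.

≈ lat 30°S, lon 65°W

Write both endpoints as unit vectors p₁, p₂ with components (cos φ cos λ, cos φ sin λ, sin φ).
The central angle between the endpoints is δ = arccos(p₁·p₂) ≈ 2.667 rad (152.8°).
Interpolate at f = 0.22 with slerp weights a = sin((1−f)δ)/sin δ ≈ 1.909, b = sin(fδ)/sin δ ≈ 1.211.
p = a·p₁ + b·p₂ ≈ (0.372, -0.782, -0.500); φ = arcsin(p_z) ≈ -29.98°, λ = atan2(p_y, p_x) ≈ -64.60°.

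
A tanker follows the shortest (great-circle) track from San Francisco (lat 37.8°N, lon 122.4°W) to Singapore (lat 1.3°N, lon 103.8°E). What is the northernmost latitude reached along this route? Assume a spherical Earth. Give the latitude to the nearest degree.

The great circle lies in the plane with unit normal n̂ = (p₁ × p₂)/|p₁ × p₂|.
Here n̂_z ≈ -0.674; the vertex latitude is φ_max = arccos|n̂_z| ≈ 47.6°.
Check via Clairaut: cos φ_max = |cos φ₁| · sin C = cos(37.8°)·sin(58.5°) ≈ 0.674, again giving ≈ 47.6°.

≈ 48°N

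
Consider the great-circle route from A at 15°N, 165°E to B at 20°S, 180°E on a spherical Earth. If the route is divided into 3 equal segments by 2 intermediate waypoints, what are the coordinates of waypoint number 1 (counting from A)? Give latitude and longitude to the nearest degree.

≈ 3°N, 170°E

Convert each endpoint to a unit vector on the sphere (x = cos φ cos λ, y = cos φ sin λ, z = sin φ).
The central angle between the endpoints is δ = arccos(p₁·p₂) ≈ 0.663 rad (38.0°).
Interpolate at f = 1/3 with slerp weights a = sin((1−f)δ)/sin δ ≈ 0.695, b = sin(fδ)/sin δ ≈ 0.356.
p = a·p₁ + b·p₂ ≈ (-0.983, 0.174, 0.058); φ = arcsin(p_z) ≈ 3.33°, λ = atan2(p_y, p_x) ≈ 169.98°.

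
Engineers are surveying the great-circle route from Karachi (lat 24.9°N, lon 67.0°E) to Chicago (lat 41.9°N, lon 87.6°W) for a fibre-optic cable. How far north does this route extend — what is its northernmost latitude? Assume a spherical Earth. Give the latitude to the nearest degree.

≈ 72°N

The great circle lies in the plane with unit normal n̂ = (p₁ × p₂)/|p₁ × p₂|.
Here n̂_z ≈ -0.307; the vertex latitude is φ_max = arccos|n̂_z| ≈ 72.1°.
Check via Clairaut: cos φ_max = |cos φ₁| · sin C = cos(24.9°)·sin(19.8°) ≈ 0.307, again giving ≈ 72.1°.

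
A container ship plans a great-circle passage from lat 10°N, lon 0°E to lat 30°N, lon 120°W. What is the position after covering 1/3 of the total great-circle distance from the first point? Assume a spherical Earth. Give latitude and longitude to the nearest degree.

Convert each endpoint to a unit vector on the sphere (x = cos φ cos λ, y = cos φ sin λ, z = sin φ).
The central angle between the endpoints is δ = arccos(p₁·p₂) ≈ 1.917 rad (109.9°).
Interpolate at f = 1/3 with slerp weights a = sin((1−f)δ)/sin δ ≈ 1.018, b = sin(fδ)/sin δ ≈ 0.634.
p = a·p₁ + b·p₂ ≈ (0.728, -0.476, 0.494); φ = arcsin(p_z) ≈ 29.59°, λ = atan2(p_y, p_x) ≈ -33.16°.

≈ lat 30°N, lon 33°W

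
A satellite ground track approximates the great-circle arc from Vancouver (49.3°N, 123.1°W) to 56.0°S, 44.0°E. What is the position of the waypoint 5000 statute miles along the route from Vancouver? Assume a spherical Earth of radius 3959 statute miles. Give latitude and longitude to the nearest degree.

≈ 12°S, 80°W

Convert each endpoint to a unit vector on the sphere (x = cos φ cos λ, y = cos φ sin λ, z = sin φ).
The central angle between the endpoints is δ = arccos(p₁·p₂) ≈ 2.962 rad (169.7°). The total great-circle distance is δ·R ≈ 2.962 × 3959 ≈ 11728 mi, so the target fraction is f = 5000/11728 ≈ 0.426.
Interpolate at f ≈ 0.426 with slerp weights a = sin((1−f)δ)/sin δ ≈ 5.561, b = sin(fδ)/sin δ ≈ 5.343.
p = a·p₁ + b·p₂ ≈ (0.169, -0.962, -0.214); φ = arcsin(p_z) ≈ -12.36°, λ = atan2(p_y, p_x) ≈ -80.03°.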